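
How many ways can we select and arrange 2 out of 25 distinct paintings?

P(25,2) = 25!/(25-2)! = 25!/23!.

Final answer: P(25,2) = 600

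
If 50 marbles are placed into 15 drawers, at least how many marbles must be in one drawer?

By the pigeonhole principle: ceiling(50/15).

Final answer: 4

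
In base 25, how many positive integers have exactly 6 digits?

Leading digit: 24 options (nonzero). Other 5 digit(s): 25 options each.
Total: 24 x 25^5.

Final answer: 234375000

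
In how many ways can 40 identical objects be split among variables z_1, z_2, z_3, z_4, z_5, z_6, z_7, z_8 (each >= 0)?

Stars and bars with 40 stars and 7 bars:
C(40+8-1, 8-1) = C(47,7).

Final answer: C(47,7) = 62891499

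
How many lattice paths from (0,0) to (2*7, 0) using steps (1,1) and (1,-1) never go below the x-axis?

Total monotonic paths to (7,7): C(14,7) = 3432.
Reflecting each bad path at its first crossing gives a bijection with paths to (6,8): C(14,8) = 3003.
Valid Dyck paths: 3432 - 3003.
(Equivalently, C_{7} = C(14,7)/8 = 3432/8.)

Final answer: C_{7} = 429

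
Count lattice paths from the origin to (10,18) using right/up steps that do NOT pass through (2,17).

Total paths to (10,18): C(28,18) = 13123110.
Paths through (2,17): C(19,17) x C(9,1) = 1539.
Avoiding (2,17): 13123110 - 1539.

Final answer: 13121571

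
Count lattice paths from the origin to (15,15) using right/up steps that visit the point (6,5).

Paths (0,0)->(6,5): C(11,5) = 462.
Paths (6,5)->(15,15): C(19,10) = 92378.
By multiplication principle: 462 x 92378.

Final answer: 42678636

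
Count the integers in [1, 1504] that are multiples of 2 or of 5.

Multiples of 2: 752. Multiples of 5: 300. Of both (lcm=10): 150.
By inclusion-exclusion: 752 + 300 - 150.

Final answer: 902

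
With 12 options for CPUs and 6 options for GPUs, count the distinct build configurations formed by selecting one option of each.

By the multiplication principle: 12 x 6.

Final answer: 72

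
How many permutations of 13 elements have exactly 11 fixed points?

Choose which 11 elements are fixed: C(13,11) = 78.
Derange the remaining 2 using D(j) = (j-1)(D(j-1) + D(j-2)), D(0)=1, D(1)=0: D(2)=1.
Total: 78 x 1.

Final answer: C(13,11) D(2) = 78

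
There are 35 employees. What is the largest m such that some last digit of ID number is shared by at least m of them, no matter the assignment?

There are 10 possible values for last digit of ID number. With 35 employees and 10 categories, by pigeonhole: ceiling(35/10).

Final answer: 4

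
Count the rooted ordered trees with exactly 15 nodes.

The structures are counted by the Catalan number C_n. Here n = 15 - 1 = 14.
C_n = C(2n,n)/(n+1), so C_{14} = C(28,14)/15 = 40116600/15.

Final answer: C_{14} = 2674440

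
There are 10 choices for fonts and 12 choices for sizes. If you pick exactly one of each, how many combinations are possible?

By the multiplication principle: 10 x 12.

Final answer: 120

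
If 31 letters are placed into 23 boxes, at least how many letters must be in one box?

By the pigeonhole principle: ceiling(31/23).

Final answer: 2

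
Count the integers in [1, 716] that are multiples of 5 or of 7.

Multiples of 5: 143. Multiples of 7: 102. Of both (lcm=35): 20.
By inclusion-exclusion: 143 + 102 - 20.

Final answer: 225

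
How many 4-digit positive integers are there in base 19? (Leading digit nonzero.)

Leading digit: 18 options (nonzero). Other 3 digit(s): 19 options each.
Total: 18 x 19^3.

Final answer: 123462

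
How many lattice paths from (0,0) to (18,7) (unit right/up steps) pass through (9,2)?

Paths (0,0)->(9,2): C(11,2) = 55.
Paths (9,2)->(18,7): C(14,5) = 2002.
By multiplication principle: 55 x 2002.

Final answer: 110110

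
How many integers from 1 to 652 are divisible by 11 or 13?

Multiples of 11: 59. Multiples of 13: 50. Of both (lcm=143): 4.
By inclusion-exclusion: 59 + 50 - 4.

Final answer: 105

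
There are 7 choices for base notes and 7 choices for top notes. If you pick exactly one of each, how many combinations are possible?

By the multiplication principle: 7 x 7.

Final answer: 49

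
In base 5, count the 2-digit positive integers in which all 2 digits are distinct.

First digit: 4 (nonzero). Second: 4 (not first). Third: 3, etc.
Total: 4 x 4.

Final answer: 16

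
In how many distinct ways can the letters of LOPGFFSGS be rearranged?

Letters (F:2, G:2, L:1, O:1, P:1, S:2). Total letters: 9.
Permutations = 9!/(2! x 2! x 2!).

Final answer: 45360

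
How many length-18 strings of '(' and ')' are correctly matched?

The structures are counted by the Catalan number C_n. Here n = 9 (pairs).
C_n = (2n)!/(n!(n+1)!), so C_{9} = 18!/(9! x 10!) = C(18,9)/10 = 48620/10.

Final answer: C_{9} = 4862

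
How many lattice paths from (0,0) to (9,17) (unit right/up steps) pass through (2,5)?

Paths (0,0)->(2,5): C(7,5) = 21.
Paths (2,5)->(9,17): C(19,12) = 50388.
By multiplication principle: 21 x 50388.

Final answer: 1058148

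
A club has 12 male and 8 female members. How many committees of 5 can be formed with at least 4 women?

Sum over valid woman counts:
C(8,4)C(12,1) = 840
C(8,5)C(12,0) = 56
Total: 840 + 56.

Final answer: 896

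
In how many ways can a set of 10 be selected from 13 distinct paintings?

C(13,10) = 13!/(10! x 3!).

Final answer: \binom{13}{10} = 286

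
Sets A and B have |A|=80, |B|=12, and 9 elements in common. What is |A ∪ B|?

|A union B| = |A| + |B| - |A intersect B| = 80 + 12 - 9.

Final answer: 83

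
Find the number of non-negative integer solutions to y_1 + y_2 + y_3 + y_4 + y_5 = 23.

Stars and bars with 23 stars and 4 bars:
C(23+5-1, 5-1) = C(27,4).

Final answer: C(27,4) = 17550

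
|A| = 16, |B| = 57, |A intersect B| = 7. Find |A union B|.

|A union B| = |A| + |B| - |A intersect B| = 16 + 57 - 7.

Final answer: 66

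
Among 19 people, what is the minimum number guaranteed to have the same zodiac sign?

There are 12 possible values for zodiac sign. With 19 people and 12 categories, by pigeonhole: ceiling(19/12).

Final answer: 2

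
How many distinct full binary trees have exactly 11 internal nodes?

This is counted by the nth Catalan number C_n. Here n = 11.
C_n = C(2n,n) - C(2n,n+1), so C_{11} = C(22,11) - C(22,12) = 705432 - 646646.

Final answer: C_{11} = 58786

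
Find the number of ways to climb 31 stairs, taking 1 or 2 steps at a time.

Condition on the final move: it is a 1-step (f(n-1) ways to get there) or a 2-step (f(n-2) ways), so f(n) = f(n-1) + f(n-2), with f(1)=1, f(2)=2.
Building up term by term: f(1)=1, f(2)=2, f(3)=3, f(4)=5, f(5)=8, f(6)=13, f(7)=21, f(8)=34, f(9)=55, f(10)=89, f(11)=144, f(12)=233, f(13)=377, f(14)=610, f(15)=987, f(16)=1597, f(17)=2584, f(18)=4181, f(19)=6765, f(20)=10946, f(21)=17711, f(22)=28657, f(23)=46368, f(24)=75025, f(25)=121393, f(26)=196418, f(27)=317811, f(28)=514229, f(29)=832040, f(30)=1346269, f(31)=2178309.

Final answer: 2178309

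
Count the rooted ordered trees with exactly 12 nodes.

The structures are counted by the Catalan number C_n. Here n = 12 - 1 = 11.
Using C_0 = 1 and C_(k+1) = C_k x 2(2k+1)/(k+2), build up term by term: C_1=1, C_2=2, C_3=5, C_4=14, C_5=42, C_6=132, C_7=429, C_8=1430, C_9=4862, C_10=16796, C_11=58786.

Final answer: C_{11} = 58786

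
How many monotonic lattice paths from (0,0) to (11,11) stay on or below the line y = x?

Total monotonic paths to (11,11): C(22,11) = 705432.
By the reflection principle, paths that go above the diagonal number C(22,12) = 646646.
Valid Dyck paths: 705432 - 646646.
(Check: C(22,11) - C(22,12) = C(22,11)/12, the Catalan number C_{11}.)

Final answer: C_{11} = 58786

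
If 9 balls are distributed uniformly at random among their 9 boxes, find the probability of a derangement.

D(n) = (n-1)(D(n-1) + D(n-2)), D(0)=1, D(1)=0.
Building up: D(2)=1, D(3)=2, D(4)=9, D(5)=44, D(6)=265, D(7)=1854, D(8)=14833, D(9)=133496.
Total arrangements: 9! = 362880.
Probability = D(9)/9! = 16687/45360.

Final answer: D(9)/9! = 133496/362880 = 0.367879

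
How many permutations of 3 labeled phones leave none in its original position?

Use the recurrence D(n) = (n-1)(D(n-1) + D(n-2)) with D(0)=1, D(1)=0.
D(2) = 1 x (0 + 1) = 1
D(3) = 2 x (D(2) + D(1)) = 2 x (1 + 0)

Final answer: D(3) = 2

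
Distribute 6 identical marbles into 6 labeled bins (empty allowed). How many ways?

Stars and bars: C(n+k-1, k-1) = C(11,5).

Final answer: C(11,5) = 462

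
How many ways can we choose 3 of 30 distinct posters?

C(30,3) = 30!/(3! x 27!).

Final answer: \binom{30}{3} = 4060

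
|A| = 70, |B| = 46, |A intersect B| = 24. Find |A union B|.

|A union B| = |A| + |B| - |A intersect B| = 70 + 46 - 24.

Final answer: 92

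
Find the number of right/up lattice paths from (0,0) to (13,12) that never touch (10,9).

Total paths to (13,12): C(25,12) = 5200300.
Paths through (10,9): C(19,9) x C(6,3) = 1847560.
Avoiding (10,9): 5200300 - 1847560.

Final answer: 3352740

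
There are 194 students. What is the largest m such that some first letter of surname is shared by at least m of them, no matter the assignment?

There are 26 possible values for first letter of surname. With 194 students and 26 categories, by pigeonhole: ceiling(194/26).

Final answer: 8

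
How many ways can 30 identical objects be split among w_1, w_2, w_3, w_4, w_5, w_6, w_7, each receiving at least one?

Substitute w'_i = w_i - 1 (so w'_i >= 0). Then sum w'_i = 30 - 7 = 23.
Stars and bars: C(23+7-1, 7-1) = C(29,6).

Final answer: C(29,6) = 475020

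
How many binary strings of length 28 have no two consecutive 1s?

A valid string ends in 0 (append to any length-(n-1) valid string) or in 01 (append to any length-(n-2) valid string), so a(n) = a(n-1) + a(n-2) with a(1)=2, a(2)=3.
Building up term by term: a(1)=2, a(2)=3, a(3)=5, a(4)=8, a(5)=13, a(6)=21, a(7)=34, a(8)=55, a(9)=89, a(10)=144, a(11)=233, a(12)=377, a(13)=610, a(14)=987, a(15)=1597, a(16)=2584, a(17)=4181, a(18)=6765, a(19)=10946, a(20)=17711, a(21)=28657, a(22)=46368, a(23)=75025, a(24)=121393, a(25)=196418, a(26)=317811, a(27)=514229, a(28)=832040.

Final answer: 832040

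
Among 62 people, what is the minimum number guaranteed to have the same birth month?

There are 12 possible values for birth month. With 62 people and 12 categories, by pigeonhole: ceiling(62/12).

Final answer: 6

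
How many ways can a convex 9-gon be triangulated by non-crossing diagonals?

This is a standard Catalan-number count: the answer is C_n. Here n = 9 - 2 = 7.
Using C_0 = 1 and C_(k+1) = C_k x 2(2k+1)/(k+2), build up term by term: C_1=1, C_2=2, C_3=5, C_4=14, C_5=42, C_6=132, C_7=429.

Final answer: C_{7} = 429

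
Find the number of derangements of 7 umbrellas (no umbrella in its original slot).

Derangements satisfy D(n) = (n-1)(D(n-1) + D(n-2)), starting from D(0)=1, D(1)=0.
D(2) = 1 x (0 + 1) = 1
D(3) = 2 x (1 + 0) = 2
D(4) = 3 x (2 + 1) = 9
D(5) = 4 x (9 + 2) = 44
D(6) = 5 x (44 + 9) = 265
D(7) = 6 x (D(6) + D(5)) = 6 x (265 + 44)

Final answer: D(7) = 1854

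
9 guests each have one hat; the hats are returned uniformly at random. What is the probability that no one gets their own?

D(n) = (n-1)(D(n-1) + D(n-2)), D(0)=1, D(1)=0.
Building up: D(2)=1, D(3)=2, D(4)=9, D(5)=44, D(6)=265, D(7)=1854, D(8)=14833, D(9)=133496.
Total arrangements: 9! = 362880.
Probability = D(9)/9! = 16687/45360.

Final answer: D(9)/9! = 133496/362880 = 0.367879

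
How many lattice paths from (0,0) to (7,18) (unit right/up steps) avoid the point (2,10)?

Total paths to (7,18): C(25,18) = 480700.
Paths through (2,10): C(12,10) x C(13,8) = 84942.
Avoiding (2,10): 480700 - 84942.

Final answer: 395758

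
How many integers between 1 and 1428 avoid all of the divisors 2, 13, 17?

|div by 2|=714, |div by 13|=109, |div by 17|=84.
|div by 2&13|=54, |div by 2&17|=42, |div by 13&17|=6, |div by all|=3.
By inclusion-exclusion, divisible by at least one: 714+109+84-54-42-6+3 = 808.
Not divisible by any: 1428 - 808.

Final answer: 620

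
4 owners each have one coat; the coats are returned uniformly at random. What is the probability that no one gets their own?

Use the recurrence D(n) = (n-1)(D(n-1) + D(n-2)) with D(0)=1, D(1)=0.
Building up: D(2)=1, D(3)=2, D(4)=9.
Total arrangements: 4! = 24.
Probability = D(4)/4! = 3/8.

Final answer: D(4)/4! = 9/24 = 0.375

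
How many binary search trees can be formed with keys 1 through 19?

This is a standard Catalan-number count: the answer is C_n. Here n = 19.
C_n = C(2n,n)/(n+1), so C_{19} = C(38,19)/20 = 35345263800/20.

Final answer: C_{19} = 1767263190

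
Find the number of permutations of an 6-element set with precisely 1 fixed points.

Choose which 1 elements are fixed: C(6,1) = 6.
Derange the remaining 5 using D(j) = (j-1)(D(j-1) + D(j-2)), D(0)=1, D(1)=0: D(2)=1, D(3)=2, D(4)=9, D(5)=44.
Total: 6 x 44.

Final answer: C(6,1) D(5) = 264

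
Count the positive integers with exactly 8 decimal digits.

These are the integers in [10^7, 10^8), so the count is 10^8 - 10^7 = 9 x 10^7.

Final answer: 90000000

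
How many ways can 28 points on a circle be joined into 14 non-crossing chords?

This is counted by the nth Catalan number C_n. Here n = 28/2 = 14.
Using C_0 = 1 and C_(k+1) = C_k x 2(2k+1)/(k+2), build up term by term: C_1=1, C_2=2, C_3=5, C_4=14, C_5=42, C_6=132, C_7=429, C_8=1430, C_9=4862, C_10=16796, C_11=58786, C_12=208012, C_13=742900, C_14=2674440.

Final answer: C_{14} = 2674440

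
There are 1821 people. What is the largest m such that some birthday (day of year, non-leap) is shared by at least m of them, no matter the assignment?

There are 365 possible values for birthday (day of year, non-leap). With 1821 people and 365 categories, by pigeonhole: ceiling(1821/365).

Final answer: 5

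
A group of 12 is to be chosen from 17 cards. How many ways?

C(17,12) = 17!/(12! x 5!).

Final answer: \binom{17}{12} = 6188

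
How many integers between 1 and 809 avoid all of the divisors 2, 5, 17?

|div by 2|=404, |div by 5|=161, |div by 17|=47.
|div by 2&5|=80, |div by 2&17|=23, |div by 5&17|=9, |div by all|=4.
By inclusion-exclusion, divisible by at least one: 404+161+47-80-23-9+4 = 504.
Not divisible by any: 809 - 504.

Final answer: 305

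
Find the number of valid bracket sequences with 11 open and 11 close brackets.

The structures are counted by the Catalan number C_n. Here n = 11 (pairs).
C_n = C(2n,n) - C(2n,n+1), so C_{11} = C(22,11) - C(22,12) = 705432 - 646646.

Final answer: C_{11} = 58786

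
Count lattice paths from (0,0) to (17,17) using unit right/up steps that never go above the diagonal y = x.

Total monotonic paths to (17,17): C(34,17) = 2333606220.
By the reflection principle, paths that go above the diagonal number C(34,18) = 2203961430.
Valid Dyck paths: 2333606220 - 2203961430.
(These counts are the Catalan numbers.)

Final answer: C_{17} = 129644790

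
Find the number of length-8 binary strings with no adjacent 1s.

Let a(n) count valid strings. If the last bit is 0 the prefix is any valid string of length n-1; if it is 1 the string must end in 01 with a valid prefix of length n-2. So a(n) = a(n-1) + a(n-2), a(1)=2, a(2)=3.
Iterating the recurrence: a(1)=2, a(2)=3, a(3)=5, a(4)=8, a(5)=13, a(6)=21, a(7)=34, a(8)=55.

Final answer: 55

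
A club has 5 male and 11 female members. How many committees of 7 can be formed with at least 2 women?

Sum over valid woman counts:
C(11,2)C(5,5) = 55
C(11,3)C(5,4) = 825
C(11,4)C(5,3) = 3300
C(11,5)C(5,2) = 4620
C(11,6)C(5,1) = 2310
C(11,7)C(5,0) = 330
Total: 55 + 825 + 3300 + 4620 + 2310 + 330.

Final answer: 11440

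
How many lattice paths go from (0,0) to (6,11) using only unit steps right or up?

Each path has 6 right steps and 11 up steps in some order (17 steps total).
Choose which 11 of the 17 steps are up: C(17,11).

Final answer: C(17,11) = 12376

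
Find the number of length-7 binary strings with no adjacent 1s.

Let a(n) count valid strings. If the last bit is 0 the prefix is any valid string of length n-1; if it is 1 the string must end in 01 with a valid prefix of length n-2. So a(n) = a(n-1) + a(n-2), a(1)=2, a(2)=3.
Iterating the recurrence: a(1)=2, a(2)=3, a(3)=5, a(4)=8, a(5)=13, a(6)=21, a(7)=34.

Final answer: 34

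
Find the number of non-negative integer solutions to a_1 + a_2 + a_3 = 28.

Stars and bars with 28 stars and 2 bars:
C(28+3-1, 3-1) = C(30,2).

Final answer: C(30,2) = 435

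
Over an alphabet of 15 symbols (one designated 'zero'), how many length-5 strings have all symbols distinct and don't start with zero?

The leading digit has 14 choices (anything but zero); the next has 14 (anything but the first), then 13, and so on, one fewer each time.
Total: 14 x 14 x 13 x 12 x 11.

Final answer: 336336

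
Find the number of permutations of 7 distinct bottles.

The number of ways to arrange 7 distinct objects is 7!.

Final answer: 7! = 5040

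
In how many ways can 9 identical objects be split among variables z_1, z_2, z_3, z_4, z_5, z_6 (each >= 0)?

Stars and bars with 9 stars and 5 bars:
C(9+6-1, 6-1) = C(14,5).

Final answer: C(14,5) = 2002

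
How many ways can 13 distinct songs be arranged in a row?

The number of ways to arrange 13 distinct objects is 13!.

Final answer: 13! = 6227020800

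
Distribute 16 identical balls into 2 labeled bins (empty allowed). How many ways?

Stars and bars: C(n+k-1, k-1) = C(17,1).

Final answer: C(17,1) = 17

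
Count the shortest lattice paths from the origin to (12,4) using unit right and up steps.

Each path has 12 right steps and 4 up steps in some order (16 steps total).
Choose which 4 of the 16 steps are up: C(16,4).

Final answer: C(16,4) = 1820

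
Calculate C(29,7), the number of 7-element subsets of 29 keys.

C(29,7) = 29!/(7! x 22!).

Final answer: \binom{29}{7} = 1560780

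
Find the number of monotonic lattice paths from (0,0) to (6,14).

Each path has 6 right steps and 14 up steps in some order (20 steps total).
Choose which 14 of the 20 steps are up: C(20,14).

Final answer: C(20,14) = 38760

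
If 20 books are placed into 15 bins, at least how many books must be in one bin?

By the pigeonhole principle: ceiling(20/15).

Final answer: 2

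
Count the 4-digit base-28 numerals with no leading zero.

In base 28, the leading digit has 27 choices (1..27); each of the remaining 3 digits has 28 choices.
Total: 27 x 28^3.

Final answer: 592704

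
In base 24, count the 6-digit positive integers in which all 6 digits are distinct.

The leading digit has 23 choices (anything but zero); the next has 23 (anything but the first), then 22, and so on, one fewer each time.
Total: 23 x 23 x 22 x 21 x 20 x 19.

Final answer: 92871240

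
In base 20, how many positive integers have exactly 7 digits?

These are the integers in [20^6, 20^7), so the count is 20^7 - 20^6 = 19 x 20^6.

Final answer: 1216000000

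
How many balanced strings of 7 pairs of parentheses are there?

This is a standard Catalan-number count: the answer is C_n. Here n = 7 (pairs).
C_n = (2n)!/(n!(n+1)!), so C_{7} = 14!/(7! x 8!) = C(14,7)/8 = 3432/8.

Final answer: C_{7} = 429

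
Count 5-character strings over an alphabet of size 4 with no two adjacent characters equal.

First character: 4 choices. Each subsequent: 3 choices (must differ from the previous one).
Total: 4 x 3^4.

Final answer: 4 x 3^{4} = 324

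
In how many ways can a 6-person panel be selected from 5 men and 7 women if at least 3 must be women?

Sum over valid woman counts:
C(7,3)C(5,3) = 350
C(7,4)C(5,2) = 350
C(7,5)C(5,1) = 105
C(7,6)C(5,0) = 7
Total: 350 + 350 + 105 + 7.

Final answer: 812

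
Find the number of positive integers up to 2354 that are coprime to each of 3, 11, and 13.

|div by 3|=784, |div by 11|=214, |div by 13|=181.
|div by 3&11|=71, |div by 3&13|=60, |div by 11&13|=16, |div by all|=5.
By inclusion-exclusion, divisible by at least one: 784+214+181-71-60-16+5 = 1037.
Not divisible by any: 2354 - 1037.

Final answer: 1317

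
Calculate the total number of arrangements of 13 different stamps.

The number of ways to arrange 13 distinct objects is 13!.

Final answer: 13! = 6227020800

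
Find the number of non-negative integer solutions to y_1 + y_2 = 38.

Stars and bars with 38 stars and 1 bars:
C(38+2-1, 2-1) = C(39,1).

Final answer: C(39,1) = 39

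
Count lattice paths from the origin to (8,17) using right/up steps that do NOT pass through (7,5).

Total paths to (8,17): C(25,17) = 1081575.
Paths through (7,5): C(12,5) x C(13,12) = 10296.
Avoiding (7,5): 1081575 - 10296.

Final answer: 1071279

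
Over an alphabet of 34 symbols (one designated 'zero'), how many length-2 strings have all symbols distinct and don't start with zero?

The leading digit has 33 choices (anything but zero); the next has 33 (anything but the first), then 32, and so on, one fewer each time.
Total: 33 x 33.

Final answer: 1089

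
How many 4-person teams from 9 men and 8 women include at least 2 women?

Sum over valid woman counts:
C(8,2)C(9,2) = 1008
C(8,3)C(9,1) = 504
C(8,4)C(9,0) = 70
Total: 1008 + 504 + 70.

Final answer: 1582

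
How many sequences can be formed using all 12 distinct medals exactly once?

The number of ways to arrange 12 distinct objects is 12!.

Final answer: 12! = 479001600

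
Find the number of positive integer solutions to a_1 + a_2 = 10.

Substitute a'_i = a_i - 1 (so a'_i >= 0). Then sum a'_i = 10 - 2 = 8.
Stars and bars: C(8+2-1, 2-1) = C(9,1).

Final answer: C(9,1) = 9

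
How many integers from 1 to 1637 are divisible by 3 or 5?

Multiples of 3: 545. Multiples of 5: 327. Of both (lcm=15): 109.
By inclusion-exclusion: 545 + 327 - 109.

Final answer: 763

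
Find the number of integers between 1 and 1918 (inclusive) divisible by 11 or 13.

Multiples of 11: 174. Multiples of 13: 147. Of both (lcm=143): 13.
By inclusion-exclusion: 174 + 147 - 13.

Final answer: 308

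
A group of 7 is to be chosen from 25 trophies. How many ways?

C(25,7) = 25!/(7! x 18!).

Final answer: \binom{25}{7} = 480700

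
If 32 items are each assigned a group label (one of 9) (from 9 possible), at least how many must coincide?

There are 9 possible values for group label (one of 9). With 32 items and 9 categories, by pigeonhole: ceiling(32/9).

Final answer: 4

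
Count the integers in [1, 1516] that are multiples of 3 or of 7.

Multiples of 3: 505. Multiples of 7: 216. Of both (lcm=21): 72.
By inclusion-exclusion: 505 + 216 - 72.

Final answer: 649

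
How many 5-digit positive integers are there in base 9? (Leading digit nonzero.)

In base 9, the leading digit has 8 choices (1..8); each of the remaining 4 digits has 9 choices.
Total: 8 x 9^4.

Final answer: 52488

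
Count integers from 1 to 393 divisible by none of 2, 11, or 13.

|div by 2|=196, |div by 11|=35, |div by 13|=30.
|div by 2&11|=17, |div by 2&13|=15, |div by 11&13|=2, |div by all|=1.
By inclusion-exclusion, divisible by at least one: 196+35+30-17-15-2+1 = 228.
Not divisible by any: 393 - 228.

Final answer: 165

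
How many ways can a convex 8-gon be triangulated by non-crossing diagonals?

This is counted by the nth Catalan number C_n. Here n = 8 - 2 = 6.
C_n = C(2n,n) - C(2n,n+1), so C_{6} = C(12,6) - C(12,7) = 924 - 792.

Final answer: C_{6} = 132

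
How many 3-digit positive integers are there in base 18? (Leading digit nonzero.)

These are the integers in [18^2, 18^3), so the count is 18^3 - 18^2 = 17 x 18^2.

Final answer: 5508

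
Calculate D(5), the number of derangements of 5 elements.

Derangements satisfy D(n) = (n-1)(D(n-1) + D(n-2)), starting from D(0)=1, D(1)=0.
D(2) = 1 x (0 + 1) = 1
D(3) = 2 x (1 + 0) = 2
D(4) = 3 x (2 + 1) = 9
D(5) = 4 x (D(4) + D(3)) = 4 x (9 + 2)

Final answer: D(5) = 44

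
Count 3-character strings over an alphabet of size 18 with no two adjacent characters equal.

First character: 18 choices. Each subsequent: 17 choices (must differ from the previous one).
Total: 18 x 17^2.

Final answer: 18 x 17^{2} = 5202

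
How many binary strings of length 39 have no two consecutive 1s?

Let a(n) count valid strings. If the last bit is 0 the prefix is any valid string of length n-1; if it is 1 the string must end in 01 with a valid prefix of length n-2. So a(n) = a(n-1) + a(n-2), a(1)=2, a(2)=3.
Building up term by term: a(1)=2, a(2)=3, a(3)=5, a(4)=8, a(5)=13, a(6)=21, a(7)=34, a(8)=55, a(9)=89, a(10)=144, a(11)=233, a(12)=377, a(13)=610, a(14)=987, a(15)=1597, a(16)=2584, a(17)=4181, a(18)=6765, a(19)=10946, a(20)=17711, a(21)=28657, a(22)=46368, a(23)=75025, a(24)=121393, a(25)=196418, a(26)=317811, a(27)=514229, a(28)=832040, a(29)=1346269, a(30)=2178309, a(31)=3524578, a(32)=5702887, a(33)=9227465, a(34)=14930352, a(35)=24157817, a(36)=39088169, a(37)=63245986, a(38)=102334155, a(39)=165580141.

Final answer: 165580141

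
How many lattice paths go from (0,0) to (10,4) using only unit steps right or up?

Each path has 10 right steps and 4 up steps in some order (14 steps total).
Choose which 4 of the 14 steps are up: C(14,4).

Final answer: C(14,4) = 1001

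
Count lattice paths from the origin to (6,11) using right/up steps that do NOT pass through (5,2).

Total paths to (6,11): C(17,11) = 12376.
Paths through (5,2): C(7,2) x C(10,9) = 210.
Avoiding (5,2): 12376 - 210.

Final answer: 12166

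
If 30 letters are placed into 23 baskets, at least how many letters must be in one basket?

By the pigeonhole principle: ceiling(30/23).

Final answer: 2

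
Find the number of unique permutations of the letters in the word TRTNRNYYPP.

Letters (N:2, P:2, R:2, T:2, Y:2). Total letters: 10.
Permutations = 10!/(2! x 2! x 2! x 2! x 2!).

Final answer: 113400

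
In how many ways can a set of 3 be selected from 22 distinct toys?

C(22,3) = 22!/(3! x 19!).

Final answer: \binom{22}{3} = 1540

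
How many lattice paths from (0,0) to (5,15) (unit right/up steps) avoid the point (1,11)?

Total paths to (5,15): C(20,15) = 15504.
Paths through (1,11): C(12,11) x C(8,4) = 840.
Avoiding (1,11): 15504 - 840.

Final answer: 14664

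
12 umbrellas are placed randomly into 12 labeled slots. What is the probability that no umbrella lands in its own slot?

D(n) = (n-1)(D(n-1) + D(n-2)), D(0)=1, D(1)=0.
Building up: D(2)=1, D(3)=2, D(4)=9, D(5)=44, D(6)=265, D(7)=1854, D(8)=14833, D(9)=133496, D(10)=1334961, D(11)=14684570, D(12)=176214841.
Total arrangements: 12! = 479001600.
Probability = D(12)/12! = 16019531/43545600.

Final answer: D(12)/12! = 176214841/479001600 = 0.367879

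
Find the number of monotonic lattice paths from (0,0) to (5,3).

Each path has 5 right steps and 3 up steps in some order (8 steps total).
Choose which 3 of the 8 steps are up: C(8,3).

Final answer: C(8,3) = 56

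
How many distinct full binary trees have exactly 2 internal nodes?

This is counted by the nth Catalan number C_n. Here n = 2.
C_n = C(2n,n)/(n+1), so C_{2} = C(4,2)/3 = 6/3.

Final answer: C_{2} = 2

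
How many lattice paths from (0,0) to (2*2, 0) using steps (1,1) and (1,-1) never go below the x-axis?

Total monotonic paths to (2,2): C(4,2) = 6.
Reflecting each bad path at its first crossing gives a bijection with paths to (1,3): C(4,3) = 4.
Valid Dyck paths: 6 - 4.
(These counts are the Catalan numbers.)

Final answer: C_{2} = 2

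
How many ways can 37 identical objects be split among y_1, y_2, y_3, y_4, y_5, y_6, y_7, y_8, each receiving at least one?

Substitute y'_i = y_i - 1 (so y'_i >= 0). Then sum y'_i = 37 - 8 = 29.
Stars and bars: C(29+8-1, 8-1) = C(36,7).

Final answer: C(36,7) = 8347680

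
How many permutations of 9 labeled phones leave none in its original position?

Derangements satisfy D(n) = (n-1)(D(n-1) + D(n-2)), starting from D(0)=1, D(1)=0.
D(2) = 1 x (0 + 1) = 1
D(3) = 2 x (1 + 0) = 2
D(4) = 3 x (2 + 1) = 9
D(5) = 4 x (9 + 2) = 44
D(6) = 5 x (44 + 9) = 265
D(7) = 6 x (265 + 44) = 1854
D(8) = 7 x (1854 + 265) = 14833
D(9) = 8 x (D(8) + D(7)) = 8 x (14833 + 1854)

Final answer: D(9) = 133496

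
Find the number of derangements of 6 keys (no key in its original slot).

D(n) = (n-1)(D(n-1) + D(n-2)), D(0)=1, D(1)=0.
D(2) = 1 x (0 + 1) = 1
D(3) = 2 x (1 + 0) = 2
D(4) = 3 x (2 + 1) = 9
D(5) = 4 x (9 + 2) = 44
D(6) = 5 x (D(5) + D(4)) = 5 x (44 + 9)

Final answer: D(6) = 265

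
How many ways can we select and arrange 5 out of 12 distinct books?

P(12,5) = 12!/(12-5)! = 12!/7!.

Final answer: P(12,5) = 95040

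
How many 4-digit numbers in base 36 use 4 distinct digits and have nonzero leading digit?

The leading digit has 35 choices (anything but zero); the next has 35 (anything but the first), then 34, and so on, one fewer each time.
Total: 35 x 35 x 34 x 33.

Final answer: 1374450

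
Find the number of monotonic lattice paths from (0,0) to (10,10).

Each path has 10 right steps and 10 up steps in some order (20 steps total).
Choose which 10 of the 20 steps are up: C(20,10).

Final answer: C(20,10) = 184756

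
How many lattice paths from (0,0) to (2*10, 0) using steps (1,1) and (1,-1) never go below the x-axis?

Total monotonic paths to (10,10): C(20,10) = 184756.
Reflecting each bad path at its first crossing gives a bijection with paths to (9,11): C(20,11) = 167960.
Valid Dyck paths: 184756 - 167960.
(These counts are the Catalan numbers.)

Final answer: C_{10} = 16796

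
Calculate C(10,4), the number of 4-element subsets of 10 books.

C(10,4) = 10!/(4! x (10-4)!).

Final answer: C(10,4) = 210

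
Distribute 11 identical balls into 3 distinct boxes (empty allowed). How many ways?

Stars and bars: C(n+k-1, k-1) = C(13,2).

Final answer: C(13,2) = 78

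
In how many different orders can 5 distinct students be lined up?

The number of ways to arrange 5 distinct objects is 5!.

Final answer: 5! = 120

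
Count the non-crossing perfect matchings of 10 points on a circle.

This is counted by the nth Catalan number C_n. Here n = 10/2 = 5.
C_n = (2n)!/(n!(n+1)!), so C_{5} = 10!/(5! x 6!) = C(10,5)/6 = 252/6.

Final answer: C_{5} = 42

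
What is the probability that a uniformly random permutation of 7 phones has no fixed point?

D(n) = (n-1)(D(n-1) + D(n-2)), D(0)=1, D(1)=0.
Building up: D(2)=1, D(3)=2, D(4)=9, D(5)=44, D(6)=265, D(7)=1854.
Total arrangements: 7! = 5040.
Probability = D(7)/7! = 103/280.

Final answer: D(7)/7! = 1854/5040 = 0.367857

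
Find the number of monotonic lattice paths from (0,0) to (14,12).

Each path has 14 right steps and 12 up steps in some order (26 steps total).
Choose which 12 of the 26 steps are up: C(26,12).

Final answer: C(26,12) = 9657700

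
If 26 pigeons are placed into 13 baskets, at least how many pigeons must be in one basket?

By the pigeonhole principle: ceiling(26/13).

Final answer: 2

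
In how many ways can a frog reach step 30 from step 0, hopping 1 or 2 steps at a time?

Condition on the final move: it is a 1-step (f(n-1) ways to get there) or a 2-step (f(n-2) ways), so f(n) = f(n-1) + f(n-2), with f(1)=1, f(2)=2.
Computing successive values: f(1)=1, f(2)=2, f(3)=3, f(4)=5, f(5)=8, f(6)=13, f(7)=21, f(8)=34, f(9)=55, f(10)=89, f(11)=144, f(12)=233, f(13)=377, f(14)=610, f(15)=987, f(16)=1597, f(17)=2584, f(18)=4181, f(19)=6765, f(20)=10946, f(21)=17711, f(22)=28657, f(23)=46368, f(24)=75025, f(25)=121393, f(26)=196418, f(27)=317811, f(28)=514229, f(29)=832040, f(30)=1346269.

Final answer: 1346269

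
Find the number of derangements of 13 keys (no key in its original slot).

Derangements satisfy D(n) = (n-1)(D(n-1) + D(n-2)), starting from D(0)=1, D(1)=0.
D(2) = 1 x (0 + 1) = 1
D(3) = 2 x (1 + 0) = 2
D(4) = 3 x (2 + 1) = 9
D(5) = 4 x (9 + 2) = 44
D(6) = 5 x (44 + 9) = 265
D(7) = 6 x (265 + 44) = 1854
D(8) = 7 x (1854 + 265) = 14833
D(9) = 8 x (14833 + 1854) = 133496
D(10) = 9 x (133496 + 14833) = 1334961
D(11) = 10 x (1334961 + 133496) = 14684570
D(12) = 11 x (14684570 + 1334961) = 176214841
D(13) = 12 x (D(12) + D(11)) = 12 x (176214841 + 14684570)

Final answer: D(13) = 2290792932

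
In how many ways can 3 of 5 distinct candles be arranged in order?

P(5,3) = 5!/(5-3)! = 5!/2!.

Final answer: P(5,3) = 60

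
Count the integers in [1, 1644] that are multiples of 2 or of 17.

Multiples of 2: 822. Multiples of 17: 96. Of both (lcm=34): 48.
By inclusion-exclusion: 822 + 96 - 48.

Final answer: 870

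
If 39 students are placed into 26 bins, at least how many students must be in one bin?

By the pigeonhole principle: ceiling(39/26).

Final answer: 2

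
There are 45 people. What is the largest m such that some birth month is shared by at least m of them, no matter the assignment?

There are 12 possible values for birth month. With 45 people and 12 categories, by pigeonhole: ceiling(45/12).

Final answer: 4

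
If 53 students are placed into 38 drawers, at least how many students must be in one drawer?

By the pigeonhole principle: ceiling(53/38).

Final answer: 2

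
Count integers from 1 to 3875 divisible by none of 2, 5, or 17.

|div by 2|=1937, |div by 5|=775, |div by 17|=227.
|div by 2&5|=387, |div by 2&17|=113, |div by 5&17|=45, |div by all|=22.
By inclusion-exclusion, divisible by at least one: 1937+775+227-387-113-45+22 = 2416.
Not divisible by any: 3875 - 2416.

Final answer: 1459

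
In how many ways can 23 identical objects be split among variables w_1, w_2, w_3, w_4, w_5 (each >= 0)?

Stars and bars with 23 stars and 4 bars:
C(23+5-1, 5-1) = C(27,4).

Final answer: C(27,4) = 17550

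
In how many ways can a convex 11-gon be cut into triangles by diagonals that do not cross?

The structures are counted by the Catalan number C_n. Here n = 11 - 2 = 9.
C_n = C(2n,n) - C(2n,n+1), so C_{9} = C(18,9) - C(18,10) = 48620 - 43758.

Final answer: C_{9} = 4862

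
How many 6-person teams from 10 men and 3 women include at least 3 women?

Sum over valid woman counts:
C(3,3)C(10,3).

Final answer: 120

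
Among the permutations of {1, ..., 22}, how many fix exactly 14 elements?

Choose which 14 elements are fixed: C(22,14) = 319770.
Derange the remaining 8 using D(j) = (j-1)(D(j-1) + D(j-2)), D(0)=1, D(1)=0: D(2)=1, D(3)=2, D(4)=9, D(5)=44, D(6)=265, D(7)=1854, D(8)=14833.
Total: 319770 x 14833.

Final answer: C(22,14) D(8) = 4743148410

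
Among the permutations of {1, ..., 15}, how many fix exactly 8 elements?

Choose which 8 elements are fixed: C(15,8) = 6435.
Derange the remaining 7 using D(j) = (j-1)(D(j-1) + D(j-2)), D(0)=1, D(1)=0: D(2)=1, D(3)=2, D(4)=9, D(5)=44, D(6)=265, D(7)=1854.
Total: 6435 x 1854.

Final answer: C(15,8) D(7) = 11930490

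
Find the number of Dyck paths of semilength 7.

Total monotonic paths to (7,7): C(14,7) = 3432.
Reflecting each bad path at its first crossing gives a bijection with paths to (6,8): C(14,8) = 3003.
Valid Dyck paths: 3432 - 3003.
(This is the Catalan number C_{7}.)

Final answer: C_{7} = 429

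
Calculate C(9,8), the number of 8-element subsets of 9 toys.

C(9,8) = 9!/(8! x 1!).

Final answer: \binom{9}{8} = 9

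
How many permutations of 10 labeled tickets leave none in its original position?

Use the recurrence D(n) = (n-1)(D(n-1) + D(n-2)) with D(0)=1, D(1)=0.
D(2) = 1 x (0 + 1) = 1
D(3) = 2 x (1 + 0) = 2
D(4) = 3 x (2 + 1) = 9
D(5) = 4 x (9 + 2) = 44
D(6) = 5 x (44 + 9) = 265
D(7) = 6 x (265 + 44) = 1854
D(8) = 7 x (1854 + 265) = 14833
D(9) = 8 x (14833 + 1854) = 133496
D(10) = 9 x (D(9) + D(8)) = 9 x (133496 + 14833)

Final answer: D(10) = 1334961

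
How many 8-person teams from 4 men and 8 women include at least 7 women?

Sum over valid woman counts:
C(8,7)C(4,1) = 32
C(8,8)C(4,0) = 1
Total: 32 + 1.

Final answer: 33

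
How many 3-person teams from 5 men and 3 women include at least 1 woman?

Sum over valid woman counts:
C(3,1)C(5,2) = 30
C(3,2)C(5,1) = 15
C(3,3)C(5,0) = 1
Total: 30 + 15 + 1.

Final answer: 46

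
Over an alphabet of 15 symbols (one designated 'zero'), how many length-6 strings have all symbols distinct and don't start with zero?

First digit: 14 (nonzero). Second: 14 (not first). Third: 13, etc.
Total: 14 x 14 x 13 x 12 x 11 x 10.

Final answer: 3363360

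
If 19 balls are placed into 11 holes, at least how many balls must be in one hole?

By the pigeonhole principle: ceiling(19/11).

Final answer: 2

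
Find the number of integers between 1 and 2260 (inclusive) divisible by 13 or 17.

Multiples of 13: 173. Multiples of 17: 132. Of both (lcm=221): 10.
By inclusion-exclusion: 173 + 132 - 10.

Final answer: 295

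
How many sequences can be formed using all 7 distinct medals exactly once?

The number of ways to arrange 7 distinct objects is 7!.

Final answer: 7! = 5040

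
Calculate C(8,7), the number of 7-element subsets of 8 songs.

C(8,7) = 8!/(7! x 1!).

Final answer: \binom{8}{7} = 8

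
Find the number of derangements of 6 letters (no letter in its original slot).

Use the recurrence D(n) = (n-1)(D(n-1) + D(n-2)) with D(0)=1, D(1)=0.
D(2) = 1 x (0 + 1) = 1
D(3) = 2 x (1 + 0) = 2
D(4) = 3 x (2 + 1) = 9
D(5) = 4 x (9 + 2) = 44
D(6) = 5 x (D(5) + D(4)) = 5 x (44 + 9)

Final answer: D(6) = 265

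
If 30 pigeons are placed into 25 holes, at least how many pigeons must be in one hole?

By the pigeonhole principle: ceiling(30/25).

Final answer: 2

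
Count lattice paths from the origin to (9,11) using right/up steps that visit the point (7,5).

Paths (0,0)->(7,5): C(12,5) = 792.
Paths (7,5)->(9,11): C(8,6) = 28.
By multiplication principle: 792 x 28.

Final answer: 22176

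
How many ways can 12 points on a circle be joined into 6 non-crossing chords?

This is counted by the nth Catalan number C_n. Here n = 12/2 = 6.
Using C_0 = 1 and C_(k+1) = C_k x 2(2k+1)/(k+2), build up term by term: C_1=1, C_2=2, C_3=5, C_4=14, C_5=42, C_6=132.

Final answer: C_{6} = 132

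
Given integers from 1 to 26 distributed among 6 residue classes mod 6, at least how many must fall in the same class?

By pigeonhole with 26 objects and 6 categories: ceiling(26/6).

Final answer: 5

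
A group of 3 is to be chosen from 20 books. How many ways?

C(20,3) = 20!/(3! x (20-3)!).

Final answer: C(20,3) = 1140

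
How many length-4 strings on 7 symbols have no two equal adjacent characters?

First character: 7 choices. Each subsequent: 6 choices (must differ from the previous one).
Total: 7 x 6^3.

Final answer: 7 x 6^{3} = 1512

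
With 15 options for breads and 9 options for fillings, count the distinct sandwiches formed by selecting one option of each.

By the multiplication principle: 15 x 9.

Final answer: 135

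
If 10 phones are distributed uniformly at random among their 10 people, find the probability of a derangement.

D(n) = (n-1)(D(n-1) + D(n-2)), D(0)=1, D(1)=0.
Building up: D(2)=1, D(3)=2, D(4)=9, D(5)=44, D(6)=265, D(7)=1854, D(8)=14833, D(9)=133496, D(10)=1334961.
Total arrangements: 10! = 3628800.
Probability = D(10)/10! = 16481/44800.

Final answer: D(10)/10! = 1334961/3628800 = 0.367879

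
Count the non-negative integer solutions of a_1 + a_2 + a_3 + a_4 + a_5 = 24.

Stars and bars with 24 stars and 4 bars:
C(24+5-1, 5-1) = C(28,4).

Final answer: C(28,4) = 20475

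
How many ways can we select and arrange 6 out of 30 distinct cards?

P(30,6) = 30!/(30-6)! = 30!/24!.

Final answer: P(30,6) = 427518000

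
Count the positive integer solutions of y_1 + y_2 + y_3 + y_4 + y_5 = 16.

Substitute y'_i = y_i - 1 (so y'_i >= 0). Then sum y'_i = 16 - 5 = 11.
Stars and bars: C(11+5-1, 5-1) = C(15,4).

Final answer: C(15,4) = 1365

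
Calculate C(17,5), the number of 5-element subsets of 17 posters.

C(17,5) = 17!/(5! x 12!).

Final answer: \binom{17}{5} = 6188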